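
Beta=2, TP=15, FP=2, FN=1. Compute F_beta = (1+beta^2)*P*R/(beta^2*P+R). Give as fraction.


P = TP/(TP+FP) = 15/17 = 15/17
R = TP/(TP+FN) = 15/16 = 15/16
beta^2 = 2^2 = 4
(1 + beta^2) = 5
Numerator = (1+beta^2)*P*R = 1125/272
Denominator = beta^2*P + R = 60/17 + 15/16 = 1215/272
F_beta = 25/27

25/27


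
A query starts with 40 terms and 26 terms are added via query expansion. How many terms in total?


Original terms: 40
Expansion terms: 26
Total = 40 + 26 = 66

66


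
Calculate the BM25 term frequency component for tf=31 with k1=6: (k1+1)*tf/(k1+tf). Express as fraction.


BM25 TF component = (k1+1)*tf / (k1+tf)
k1 = 6, tf = 31
Numerator = (6+1)*31 = 217
Denominator = 6 + 31 = 37
= 217/37 = 217/37

217/37


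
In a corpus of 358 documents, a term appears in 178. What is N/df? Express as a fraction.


IDF ratio = N / df
= 358 / 178
= 179/89

179/89


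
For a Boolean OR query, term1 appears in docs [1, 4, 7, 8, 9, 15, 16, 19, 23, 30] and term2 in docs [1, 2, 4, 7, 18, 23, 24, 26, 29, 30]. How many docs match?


Boolean OR: find union of posting lists
term1 docs: [1, 4, 7, 8, 9, 15, 16, 19, 23, 30]
term2 docs: [1, 2, 4, 7, 18, 23, 24, 26, 29, 30]
Union: [1, 2, 4, 7, 8, 9, 15, 16, 18, 19, 23, 24, 26, 29, 30]
|union| = 15

15


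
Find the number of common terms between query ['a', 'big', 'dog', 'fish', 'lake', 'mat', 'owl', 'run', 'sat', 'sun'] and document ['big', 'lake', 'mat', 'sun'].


Query terms: ['a', 'big', 'dog', 'fish', 'lake', 'mat', 'owl', 'run', 'sat', 'sun']
Document terms: ['big', 'lake', 'mat', 'sun']
Common terms: ['big', 'lake', 'mat', 'sun']
Overlap count = 4

4


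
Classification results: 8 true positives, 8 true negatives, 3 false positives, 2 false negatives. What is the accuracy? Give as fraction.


Accuracy = (TP + TN) / (TP + TN + FP + FN)
TP + TN = 8 + 8 = 16
Total = 8 + 8 + 3 + 2 = 21
Accuracy = 16 / 21 = 16/21

16/21


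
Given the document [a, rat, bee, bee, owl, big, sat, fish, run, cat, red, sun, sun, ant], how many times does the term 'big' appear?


Document has 14 words
Scanning for 'big':
Found at positions: [5]
Count = 1

1


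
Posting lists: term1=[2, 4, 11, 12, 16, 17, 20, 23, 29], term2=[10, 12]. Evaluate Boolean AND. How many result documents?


Boolean AND: find intersection of posting lists
term1 docs: [2, 4, 11, 12, 16, 17, 20, 23, 29]
term2 docs: [10, 12]
Intersection: [12]
|intersection| = 1

1


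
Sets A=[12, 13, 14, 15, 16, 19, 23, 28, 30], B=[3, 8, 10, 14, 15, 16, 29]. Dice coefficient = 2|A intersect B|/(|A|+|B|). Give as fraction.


A intersect B = [14, 15, 16]
|A intersect B| = 3
|A| = 9, |B| = 7
Dice = 2*3 / (9+7)
= 6 / 16 = 3/8

3/8


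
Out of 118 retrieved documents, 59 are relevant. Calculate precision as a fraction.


Precision = relevant_retrieved / total_retrieved
= 59 / 118
= 59 / (59 + 59)
= 1/2

1/2


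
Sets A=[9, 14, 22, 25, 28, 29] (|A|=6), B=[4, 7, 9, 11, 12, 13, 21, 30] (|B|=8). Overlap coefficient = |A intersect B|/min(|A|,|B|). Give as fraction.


A intersect B = [9]
|A intersect B| = 1
min(|A|, |B|) = min(6, 8) = 6
Overlap = 1 / 6 = 1/6

1/6


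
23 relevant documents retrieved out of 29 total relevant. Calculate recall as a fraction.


Recall = retrieved_relevant / total_relevant
= 23 / 29
= 23 / (23 + 6)
= 23/29

23/29


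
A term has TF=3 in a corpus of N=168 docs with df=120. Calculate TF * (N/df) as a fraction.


TF * (N/df)
= 3 * (168/120)
= 3 * 7/5
= 21/5

21/5


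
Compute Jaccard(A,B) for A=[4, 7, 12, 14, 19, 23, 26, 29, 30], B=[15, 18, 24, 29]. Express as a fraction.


A intersect B = [29]
|A intersect B| = 1
A union B = [4, 7, 12, 14, 15, 18, 19, 23, 24, 26, 29, 30]
|A union B| = 12
Jaccard = 1/12 = 1/12

1/12


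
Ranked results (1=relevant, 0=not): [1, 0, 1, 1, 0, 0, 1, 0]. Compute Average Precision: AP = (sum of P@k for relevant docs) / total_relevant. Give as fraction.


Computing P@k for each relevant position:
Position 1: relevant, P@1 = 1/1 = 1
Position 2: not relevant
Position 3: relevant, P@3 = 2/3 = 2/3
Position 4: relevant, P@4 = 3/4 = 3/4
Position 5: not relevant
Position 6: not relevant
Position 7: relevant, P@7 = 4/7 = 4/7
Position 8: not relevant
Sum of P@k = 1 + 2/3 + 3/4 + 4/7 = 251/84
AP = 251/84 / 4 = 251/336

251/336


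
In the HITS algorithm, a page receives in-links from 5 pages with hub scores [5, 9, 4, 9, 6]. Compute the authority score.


Authority = sum of hub scores of in-linkers
In-link 1: hub score = 5
In-link 2: hub score = 9
In-link 3: hub score = 4
In-link 4: hub score = 9
In-link 5: hub score = 6
Authority = 5 + 9 + 4 + 9 + 6 = 33

33


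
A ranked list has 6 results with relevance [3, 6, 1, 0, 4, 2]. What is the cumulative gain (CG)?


Cumulative Gain = sum of relevance scores
Position 1: rel=3, running sum=3
Position 2: rel=6, running sum=9
Position 3: rel=1, running sum=10
Position 4: rel=0, running sum=10
Position 5: rel=4, running sum=14
Position 6: rel=2, running sum=16
CG = 16

16


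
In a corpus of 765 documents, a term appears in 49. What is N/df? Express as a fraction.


IDF ratio = N / df
= 765 / 49
= 765/49

765/49


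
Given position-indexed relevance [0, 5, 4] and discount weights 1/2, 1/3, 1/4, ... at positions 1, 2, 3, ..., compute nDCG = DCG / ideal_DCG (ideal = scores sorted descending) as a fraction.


Position discount weights w_i = 1/(i+1) for i=1..3:
Weights = [1/2, 1/3, 1/4]
Actual relevance: [0, 5, 4]
DCG = 0/2 + 5/3 + 4/4 = 8/3
Ideal relevance (sorted desc): [5, 4, 0]
Ideal DCG = 5/2 + 4/3 + 0/4 = 23/6
nDCG = DCG / ideal_DCG = 8/3 / 23/6 = 16/23

16/23


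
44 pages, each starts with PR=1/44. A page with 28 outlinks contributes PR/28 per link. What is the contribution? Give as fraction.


Initial PR = 1/44 = 1/44
Outlinks = 28
Contribution per link = PR / outlinks
= 1/44 / 28
= 1/1232

1/1232


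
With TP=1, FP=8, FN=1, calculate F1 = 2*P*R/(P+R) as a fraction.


F1 = 2 * P * R / (P + R)
P = TP/(TP+FP) = 1/9 = 1/9
R = TP/(TP+FN) = 1/2 = 1/2
2 * P * R = 2 * 1/9 * 1/2 = 1/9
P + R = 1/9 + 1/2 = 11/18
F1 = 1/9 / 11/18 = 2/11

2/11


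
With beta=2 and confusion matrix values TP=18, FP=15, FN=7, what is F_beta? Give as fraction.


P = TP/(TP+FP) = 18/33 = 6/11
R = TP/(TP+FN) = 18/25 = 18/25
beta^2 = 2^2 = 4
(1 + beta^2) = 5
Numerator = (1+beta^2)*P*R = 108/55
Denominator = beta^2*P + R = 24/11 + 18/25 = 798/275
F_beta = 90/133

90/133


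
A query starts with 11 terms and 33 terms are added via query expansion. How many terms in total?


Original terms: 11
Expansion terms: 33
Total = 11 + 33 = 44

44


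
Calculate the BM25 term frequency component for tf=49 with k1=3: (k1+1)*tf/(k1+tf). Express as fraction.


BM25 TF component = (k1+1)*tf / (k1+tf)
k1 = 3, tf = 49
Numerator = (3+1)*49 = 196
Denominator = 3 + 49 = 52
= 196/52 = 49/13

49/13


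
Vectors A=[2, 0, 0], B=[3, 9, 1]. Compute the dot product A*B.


Dot product = sum of element-wise products
A[0]*B[0] = 2*3 = 6
A[1]*B[1] = 0*9 = 0
A[2]*B[2] = 0*1 = 0
Sum = 6 + 0 + 0 = 6

6


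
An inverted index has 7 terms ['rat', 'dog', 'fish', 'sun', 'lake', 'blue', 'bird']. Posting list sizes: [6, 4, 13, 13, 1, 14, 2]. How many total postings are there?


Summing posting list sizes:
'rat': 6 postings
'dog': 4 postings
'fish': 13 postings
'sun': 13 postings
'lake': 1 postings
'blue': 14 postings
'bird': 2 postings
Total = 6 + 4 + 13 + 13 + 1 + 14 + 2 = 53

53


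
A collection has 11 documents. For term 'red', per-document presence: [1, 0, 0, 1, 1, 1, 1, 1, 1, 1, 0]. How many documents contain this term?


Checking each document for 'red':
Doc 1: present
Doc 2: absent
Doc 3: absent
Doc 4: present
Doc 5: present
Doc 6: present
Doc 7: present
Doc 8: present
Doc 9: present
Doc 10: present
Doc 11: absent
df = sum of presences = 1 + 0 + 0 + 1 + 1 + 1 + 1 + 1 + 1 + 1 + 0 = 8

8


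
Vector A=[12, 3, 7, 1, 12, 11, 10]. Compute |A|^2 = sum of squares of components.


|A|^2 = sum of squared components
A[0]^2 = 12^2 = 144
A[1]^2 = 3^2 = 9
A[2]^2 = 7^2 = 49
A[3]^2 = 1^2 = 1
A[4]^2 = 12^2 = 144
A[5]^2 = 11^2 = 121
A[6]^2 = 10^2 = 100
Sum = 144 + 9 + 49 + 1 + 144 + 121 + 100 = 568

568


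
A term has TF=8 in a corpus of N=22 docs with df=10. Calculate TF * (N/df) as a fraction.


TF * (N/df)
= 8 * (22/10)
= 8 * 11/5
= 88/5

88/5


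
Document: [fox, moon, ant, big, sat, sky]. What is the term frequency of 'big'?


Document has 6 words
Scanning for 'big':
Found at positions: [3]
Count = 1

1


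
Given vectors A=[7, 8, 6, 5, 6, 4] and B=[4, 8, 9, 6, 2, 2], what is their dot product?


Dot product = sum of element-wise products
A[0]*B[0] = 7*4 = 28
A[1]*B[1] = 8*8 = 64
A[2]*B[2] = 6*9 = 54
A[3]*B[3] = 5*6 = 30
A[4]*B[4] = 6*2 = 12
A[5]*B[5] = 4*2 = 8
Sum = 28 + 64 + 54 + 30 + 12 + 8 = 196

196


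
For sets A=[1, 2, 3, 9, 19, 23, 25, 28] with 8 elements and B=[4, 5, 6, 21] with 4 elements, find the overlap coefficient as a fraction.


A intersect B = []
|A intersect B| = 0
min(|A|, |B|) = min(8, 4) = 4
Overlap = 0 / 4 = 0

0


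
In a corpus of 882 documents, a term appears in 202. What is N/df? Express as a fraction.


IDF ratio = N / df
= 882 / 202
= 441/101

441/101


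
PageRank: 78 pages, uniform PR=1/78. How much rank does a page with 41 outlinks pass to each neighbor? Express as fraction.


Initial PR = 1/78 = 1/78
Outlinks = 41
Contribution per link = PR / outlinks
= 1/78 / 41
= 1/3198

1/3198


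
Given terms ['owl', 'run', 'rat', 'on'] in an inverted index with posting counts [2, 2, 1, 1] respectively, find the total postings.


Summing posting list sizes:
'owl': 2 postings
'run': 2 postings
'rat': 1 postings
'on': 1 postings
Total = 2 + 2 + 1 + 1 = 6

6


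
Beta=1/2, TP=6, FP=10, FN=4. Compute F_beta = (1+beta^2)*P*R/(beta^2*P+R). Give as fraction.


P = TP/(TP+FP) = 6/16 = 3/8
R = TP/(TP+FN) = 6/10 = 3/5
beta^2 = 1/2^2 = 1/4
(1 + beta^2) = 5/4
Numerator = (1+beta^2)*P*R = 9/32
Denominator = beta^2*P + R = 3/32 + 3/5 = 111/160
F_beta = 15/37

15/37


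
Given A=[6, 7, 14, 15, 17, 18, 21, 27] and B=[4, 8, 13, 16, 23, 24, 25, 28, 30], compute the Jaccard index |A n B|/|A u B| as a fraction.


A intersect B = []
|A intersect B| = 0
A union B = [4, 6, 7, 8, 13, 14, 15, 16, 17, 18, 21, 23, 24, 25, 27, 28, 30]
|A union B| = 17
Jaccard = 0/17 = 0

0


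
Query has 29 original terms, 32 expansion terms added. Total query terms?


Original terms: 29
Expansion terms: 32
Total = 29 + 32 = 61

61


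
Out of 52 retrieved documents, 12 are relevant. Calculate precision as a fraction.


Precision = relevant_retrieved / total_retrieved
= 12 / 52
= 12 / (12 + 40)
= 3/13

3/13


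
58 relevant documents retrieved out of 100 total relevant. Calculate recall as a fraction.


Recall = retrieved_relevant / total_relevant
= 58 / 100
= 58 / (58 + 42)
= 29/50

29/50


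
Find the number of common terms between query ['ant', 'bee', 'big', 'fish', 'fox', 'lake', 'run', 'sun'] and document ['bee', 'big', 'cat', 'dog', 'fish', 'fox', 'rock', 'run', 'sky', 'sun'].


Query terms: ['ant', 'bee', 'big', 'fish', 'fox', 'lake', 'run', 'sun']
Document terms: ['bee', 'big', 'cat', 'dog', 'fish', 'fox', 'rock', 'run', 'sky', 'sun']
Common terms: ['bee', 'big', 'fish', 'fox', 'run', 'sun']
Overlap count = 6

6


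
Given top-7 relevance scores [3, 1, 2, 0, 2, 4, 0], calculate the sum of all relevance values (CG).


Cumulative Gain = sum of relevance scores
Position 1: rel=3, running sum=3
Position 2: rel=1, running sum=4
Position 3: rel=2, running sum=6
Position 4: rel=0, running sum=6
Position 5: rel=2, running sum=8
Position 6: rel=4, running sum=12
Position 7: rel=0, running sum=12
CG = 12

12


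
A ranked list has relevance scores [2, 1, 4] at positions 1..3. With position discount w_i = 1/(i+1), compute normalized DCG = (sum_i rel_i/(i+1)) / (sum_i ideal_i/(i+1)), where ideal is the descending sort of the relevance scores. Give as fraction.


Position discount weights w_i = 1/(i+1) for i=1..3:
Weights = [1/2, 1/3, 1/4]
Actual relevance: [2, 1, 4]
DCG = 2/2 + 1/3 + 4/4 = 7/3
Ideal relevance (sorted desc): [4, 2, 1]
Ideal DCG = 4/2 + 2/3 + 1/4 = 35/12
nDCG = DCG / ideal_DCG = 7/3 / 35/12 = 4/5

4/5


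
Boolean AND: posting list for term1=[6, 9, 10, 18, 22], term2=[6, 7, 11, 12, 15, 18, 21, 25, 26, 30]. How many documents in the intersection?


Boolean AND: find intersection of posting lists
term1 docs: [6, 9, 10, 18, 22]
term2 docs: [6, 7, 11, 12, 15, 18, 21, 25, 26, 30]
Intersection: [6, 18]
|intersection| = 2

2


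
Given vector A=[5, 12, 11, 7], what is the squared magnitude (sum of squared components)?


|A|^2 = sum of squared components
A[0]^2 = 5^2 = 25
A[1]^2 = 12^2 = 144
A[2]^2 = 11^2 = 121
A[3]^2 = 7^2 = 49
Sum = 25 + 144 + 121 + 49 = 339

339


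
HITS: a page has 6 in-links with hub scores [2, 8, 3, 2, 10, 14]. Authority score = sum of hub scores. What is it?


Authority = sum of hub scores of in-linkers
In-link 1: hub score = 2
In-link 2: hub score = 8
In-link 3: hub score = 3
In-link 4: hub score = 2
In-link 5: hub score = 10
In-link 6: hub score = 14
Authority = 2 + 8 + 3 + 2 + 10 + 14 = 39

39


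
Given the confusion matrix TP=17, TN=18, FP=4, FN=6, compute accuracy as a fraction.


Accuracy = (TP + TN) / (TP + TN + FP + FN)
TP + TN = 17 + 18 = 35
Total = 17 + 18 + 4 + 6 = 45
Accuracy = 35 / 45 = 7/9

7/9


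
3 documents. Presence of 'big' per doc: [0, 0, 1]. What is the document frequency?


Checking each document for 'big':
Doc 1: absent
Doc 2: absent
Doc 3: present
df = sum of presences = 0 + 0 + 1 = 1

1


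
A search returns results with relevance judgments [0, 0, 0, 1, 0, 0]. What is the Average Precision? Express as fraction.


Computing P@k for each relevant position:
Position 1: not relevant
Position 2: not relevant
Position 3: not relevant
Position 4: relevant, P@4 = 1/4 = 1/4
Position 5: not relevant
Position 6: not relevant
Sum of P@k = 1/4 = 1/4
AP = 1/4 / 1 = 1/4

1/4


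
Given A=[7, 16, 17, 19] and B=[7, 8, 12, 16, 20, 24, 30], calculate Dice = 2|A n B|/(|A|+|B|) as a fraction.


A intersect B = [7, 16]
|A intersect B| = 2
|A| = 4, |B| = 7
Dice = 2*2 / (4+7)
= 4 / 11 = 4/11

4/11


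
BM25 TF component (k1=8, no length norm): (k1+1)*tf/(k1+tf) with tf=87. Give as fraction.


BM25 TF component = (k1+1)*tf / (k1+tf)
k1 = 8, tf = 87
Numerator = (8+1)*87 = 783
Denominator = 8 + 87 = 95
= 783/95 = 783/95

783/95


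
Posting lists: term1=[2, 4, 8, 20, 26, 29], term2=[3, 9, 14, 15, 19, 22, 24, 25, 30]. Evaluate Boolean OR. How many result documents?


Boolean OR: find union of posting lists
term1 docs: [2, 4, 8, 20, 26, 29]
term2 docs: [3, 9, 14, 15, 19, 22, 24, 25, 30]
Union: [2, 3, 4, 8, 9, 14, 15, 19, 20, 22, 24, 25, 26, 29, 30]
|union| = 15

15


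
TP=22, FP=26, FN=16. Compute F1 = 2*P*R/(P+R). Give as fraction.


F1 = 2 * P * R / (P + R)
P = TP/(TP+FP) = 22/48 = 11/24
R = TP/(TP+FN) = 22/38 = 11/19
2 * P * R = 2 * 11/24 * 11/19 = 121/228
P + R = 11/24 + 11/19 = 473/456
F1 = 121/228 / 473/456 = 22/43

22/43


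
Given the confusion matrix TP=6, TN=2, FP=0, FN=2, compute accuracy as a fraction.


Accuracy = (TP + TN) / (TP + TN + FP + FN)
TP + TN = 6 + 2 = 8
Total = 6 + 2 + 0 + 2 = 10
Accuracy = 8 / 10 = 4/5

4/5


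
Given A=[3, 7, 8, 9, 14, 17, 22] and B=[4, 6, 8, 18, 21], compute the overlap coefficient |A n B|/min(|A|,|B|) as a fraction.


A intersect B = [8]
|A intersect B| = 1
min(|A|, |B|) = min(7, 5) = 5
Overlap = 1 / 5 = 1/5

1/5


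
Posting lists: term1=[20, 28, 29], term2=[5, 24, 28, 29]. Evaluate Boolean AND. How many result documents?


Boolean AND: find intersection of posting lists
term1 docs: [20, 28, 29]
term2 docs: [5, 24, 28, 29]
Intersection: [28, 29]
|intersection| = 2

2


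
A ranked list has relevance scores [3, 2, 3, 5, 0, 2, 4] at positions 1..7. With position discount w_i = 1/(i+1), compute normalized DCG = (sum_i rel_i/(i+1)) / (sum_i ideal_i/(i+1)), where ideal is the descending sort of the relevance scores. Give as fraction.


Position discount weights w_i = 1/(i+1) for i=1..7:
Weights = [1/2, 1/3, 1/4, 1/5, 1/6, 1/7, 1/8]
Actual relevance: [3, 2, 3, 5, 0, 2, 4]
DCG = 3/2 + 2/3 + 3/4 + 5/5 + 0/6 + 2/7 + 4/8 = 395/84
Ideal relevance (sorted desc): [5, 4, 3, 3, 2, 2, 0]
Ideal DCG = 5/2 + 4/3 + 3/4 + 3/5 + 2/6 + 2/7 + 0/8 = 2437/420
nDCG = DCG / ideal_DCG = 395/84 / 2437/420 = 1975/2437

1975/2437


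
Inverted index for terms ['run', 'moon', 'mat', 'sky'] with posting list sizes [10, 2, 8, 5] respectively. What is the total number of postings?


Summing posting list sizes:
'run': 10 postings
'moon': 2 postings
'mat': 8 postings
'sky': 5 postings
Total = 10 + 2 + 8 + 5 = 25

25


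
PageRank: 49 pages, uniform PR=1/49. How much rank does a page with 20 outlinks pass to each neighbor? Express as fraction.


Initial PR = 1/49 = 1/49
Outlinks = 20
Contribution per link = PR / outlinks
= 1/49 / 20
= 1/980

1/980


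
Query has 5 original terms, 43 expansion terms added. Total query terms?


Original terms: 5
Expansion terms: 43
Total = 5 + 43 = 48

48


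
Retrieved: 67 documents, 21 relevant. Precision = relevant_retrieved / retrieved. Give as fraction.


Precision = relevant_retrieved / total_retrieved
= 21 / 67
= 21 / (21 + 46)
= 21/67

21/67


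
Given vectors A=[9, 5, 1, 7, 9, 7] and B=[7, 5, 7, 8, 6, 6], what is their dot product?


Dot product = sum of element-wise products
A[0]*B[0] = 9*7 = 63
A[1]*B[1] = 5*5 = 25
A[2]*B[2] = 1*7 = 7
A[3]*B[3] = 7*8 = 56
A[4]*B[4] = 9*6 = 54
A[5]*B[5] = 7*6 = 42
Sum = 63 + 25 + 7 + 56 + 54 + 42 = 247

247


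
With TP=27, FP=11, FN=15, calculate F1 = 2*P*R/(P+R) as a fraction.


F1 = 2 * P * R / (P + R)
P = TP/(TP+FP) = 27/38 = 27/38
R = TP/(TP+FN) = 27/42 = 9/14
2 * P * R = 2 * 27/38 * 9/14 = 243/266
P + R = 27/38 + 9/14 = 180/133
F1 = 243/266 / 180/133 = 27/40

27/40


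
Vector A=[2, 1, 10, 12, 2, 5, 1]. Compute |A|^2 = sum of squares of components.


|A|^2 = sum of squared components
A[0]^2 = 2^2 = 4
A[1]^2 = 1^2 = 1
A[2]^2 = 10^2 = 100
A[3]^2 = 12^2 = 144
A[4]^2 = 2^2 = 4
A[5]^2 = 5^2 = 25
A[6]^2 = 1^2 = 1
Sum = 4 + 1 + 100 + 144 + 4 + 25 + 1 = 279

279


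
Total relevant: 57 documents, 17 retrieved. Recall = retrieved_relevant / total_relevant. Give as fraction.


Recall = retrieved_relevant / total_relevant
= 17 / 57
= 17 / (17 + 40)
= 17/57

17/57


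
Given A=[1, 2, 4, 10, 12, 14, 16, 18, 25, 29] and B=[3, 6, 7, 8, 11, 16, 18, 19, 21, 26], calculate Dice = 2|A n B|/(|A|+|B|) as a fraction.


A intersect B = [16, 18]
|A intersect B| = 2
|A| = 10, |B| = 10
Dice = 2*2 / (10+10)
= 4 / 20 = 1/5

1/5


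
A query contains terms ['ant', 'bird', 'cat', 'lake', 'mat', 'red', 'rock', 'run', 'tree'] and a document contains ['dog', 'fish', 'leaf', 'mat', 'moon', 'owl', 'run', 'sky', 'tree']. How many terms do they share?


Query terms: ['ant', 'bird', 'cat', 'lake', 'mat', 'red', 'rock', 'run', 'tree']
Document terms: ['dog', 'fish', 'leaf', 'mat', 'moon', 'owl', 'run', 'sky', 'tree']
Common terms: ['mat', 'run', 'tree']
Overlap count = 3

3


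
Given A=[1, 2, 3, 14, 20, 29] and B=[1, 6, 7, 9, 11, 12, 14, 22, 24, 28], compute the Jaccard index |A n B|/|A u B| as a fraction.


A intersect B = [1, 14]
|A intersect B| = 2
A union B = [1, 2, 3, 6, 7, 9, 11, 12, 14, 20, 22, 24, 28, 29]
|A union B| = 14
Jaccard = 2/14 = 1/7

1/7


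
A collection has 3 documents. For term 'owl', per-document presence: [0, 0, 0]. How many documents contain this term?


Checking each document for 'owl':
Doc 1: absent
Doc 2: absent
Doc 3: absent
df = sum of presences = 0 + 0 + 0 = 0

0


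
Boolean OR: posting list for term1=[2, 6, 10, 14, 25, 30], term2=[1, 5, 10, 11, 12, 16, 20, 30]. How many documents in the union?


Boolean OR: find union of posting lists
term1 docs: [2, 6, 10, 14, 25, 30]
term2 docs: [1, 5, 10, 11, 12, 16, 20, 30]
Union: [1, 2, 5, 6, 10, 11, 12, 14, 16, 20, 25, 30]
|union| = 12

12


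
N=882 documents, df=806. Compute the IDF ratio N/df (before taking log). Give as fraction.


IDF ratio = N / df
= 882 / 806
= 441/403

441/403


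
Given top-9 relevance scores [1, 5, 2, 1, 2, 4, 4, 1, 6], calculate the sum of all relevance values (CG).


Cumulative Gain = sum of relevance scores
Position 1: rel=1, running sum=1
Position 2: rel=5, running sum=6
Position 3: rel=2, running sum=8
Position 4: rel=1, running sum=9
Position 5: rel=2, running sum=11
Position 6: rel=4, running sum=15
Position 7: rel=4, running sum=19
Position 8: rel=1, running sum=20
Position 9: rel=6, running sum=26
CG = 26

26


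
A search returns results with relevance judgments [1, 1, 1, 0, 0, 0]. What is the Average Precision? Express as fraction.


Computing P@k for each relevant position:
Position 1: relevant, P@1 = 1/1 = 1
Position 2: relevant, P@2 = 2/2 = 1
Position 3: relevant, P@3 = 3/3 = 1
Position 4: not relevant
Position 5: not relevant
Position 6: not relevant
Sum of P@k = 1 + 1 + 1 = 3
AP = 3 / 3 = 1

1


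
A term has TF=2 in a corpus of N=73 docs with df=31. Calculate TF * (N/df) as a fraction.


TF * (N/df)
= 2 * (73/31)
= 2 * 73/31
= 146/31

146/31


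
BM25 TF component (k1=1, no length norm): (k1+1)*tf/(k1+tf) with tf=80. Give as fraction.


BM25 TF component = (k1+1)*tf / (k1+tf)
k1 = 1, tf = 80
Numerator = (1+1)*80 = 160
Denominator = 1 + 80 = 81
= 160/81 = 160/81

160/81


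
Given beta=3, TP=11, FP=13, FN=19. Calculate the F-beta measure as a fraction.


P = TP/(TP+FP) = 11/24 = 11/24
R = TP/(TP+FN) = 11/30 = 11/30
beta^2 = 3^2 = 9
(1 + beta^2) = 10
Numerator = (1+beta^2)*P*R = 121/72
Denominator = beta^2*P + R = 33/8 + 11/30 = 539/120
F_beta = 55/147

55/147


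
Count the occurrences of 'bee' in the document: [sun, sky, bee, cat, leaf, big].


Document has 6 words
Scanning for 'bee':
Found at positions: [2]
Count = 1

1


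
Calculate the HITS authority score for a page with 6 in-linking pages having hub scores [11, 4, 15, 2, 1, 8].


Authority = sum of hub scores of in-linkers
In-link 1: hub score = 11
In-link 2: hub score = 4
In-link 3: hub score = 15
In-link 4: hub score = 2
In-link 5: hub score = 1
In-link 6: hub score = 8
Authority = 11 + 4 + 15 + 2 + 1 + 8 = 41

41


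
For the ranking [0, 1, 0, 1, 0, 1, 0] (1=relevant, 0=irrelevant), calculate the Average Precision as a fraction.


Computing P@k for each relevant position:
Position 1: not relevant
Position 2: relevant, P@2 = 1/2 = 1/2
Position 3: not relevant
Position 4: relevant, P@4 = 2/4 = 1/2
Position 5: not relevant
Position 6: relevant, P@6 = 3/6 = 1/2
Position 7: not relevant
Sum of P@k = 1/2 + 1/2 + 1/2 = 3/2
AP = 3/2 / 3 = 1/2

1/2


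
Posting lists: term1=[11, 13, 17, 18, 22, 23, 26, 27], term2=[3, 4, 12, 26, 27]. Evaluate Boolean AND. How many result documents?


Boolean AND: find intersection of posting lists
term1 docs: [11, 13, 17, 18, 22, 23, 26, 27]
term2 docs: [3, 4, 12, 26, 27]
Intersection: [26, 27]
|intersection| = 2

2


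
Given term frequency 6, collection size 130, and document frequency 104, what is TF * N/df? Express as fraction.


TF * (N/df)
= 6 * (130/104)
= 6 * 5/4
= 15/2

15/2


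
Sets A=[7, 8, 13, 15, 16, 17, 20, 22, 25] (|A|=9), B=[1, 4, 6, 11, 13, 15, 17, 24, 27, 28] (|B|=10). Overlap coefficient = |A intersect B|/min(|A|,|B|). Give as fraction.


A intersect B = [13, 15, 17]
|A intersect B| = 3
min(|A|, |B|) = min(9, 10) = 9
Overlap = 3 / 9 = 1/3

1/3


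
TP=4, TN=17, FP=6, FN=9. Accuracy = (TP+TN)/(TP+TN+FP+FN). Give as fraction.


Accuracy = (TP + TN) / (TP + TN + FP + FN)
TP + TN = 4 + 17 = 21
Total = 4 + 17 + 6 + 9 = 36
Accuracy = 21 / 36 = 7/12

7/12


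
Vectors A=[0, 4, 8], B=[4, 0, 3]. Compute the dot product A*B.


Dot product = sum of element-wise products
A[0]*B[0] = 0*4 = 0
A[1]*B[1] = 4*0 = 0
A[2]*B[2] = 8*3 = 24
Sum = 0 + 0 + 24 = 24

24


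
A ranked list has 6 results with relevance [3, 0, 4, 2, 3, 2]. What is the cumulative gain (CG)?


Cumulative Gain = sum of relevance scores
Position 1: rel=3, running sum=3
Position 2: rel=0, running sum=3
Position 3: rel=4, running sum=7
Position 4: rel=2, running sum=9
Position 5: rel=3, running sum=12
Position 6: rel=2, running sum=14
CG = 14

14


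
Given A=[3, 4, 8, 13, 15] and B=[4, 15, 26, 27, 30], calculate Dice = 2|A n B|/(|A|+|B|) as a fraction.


A intersect B = [4, 15]
|A intersect B| = 2
|A| = 5, |B| = 5
Dice = 2*2 / (5+5)
= 4 / 10 = 2/5

2/5


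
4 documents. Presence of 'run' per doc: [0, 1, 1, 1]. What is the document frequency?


Checking each document for 'run':
Doc 1: absent
Doc 2: present
Doc 3: present
Doc 4: present
df = sum of presences = 0 + 1 + 1 + 1 = 3

3


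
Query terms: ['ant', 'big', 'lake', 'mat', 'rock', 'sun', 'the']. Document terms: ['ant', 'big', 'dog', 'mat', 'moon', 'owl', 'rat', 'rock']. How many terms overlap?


Query terms: ['ant', 'big', 'lake', 'mat', 'rock', 'sun', 'the']
Document terms: ['ant', 'big', 'dog', 'mat', 'moon', 'owl', 'rat', 'rock']
Common terms: ['ant', 'big', 'mat', 'rock']
Overlap count = 4

4


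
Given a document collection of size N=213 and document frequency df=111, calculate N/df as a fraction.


IDF ratio = N / df
= 213 / 111
= 71/37

71/37


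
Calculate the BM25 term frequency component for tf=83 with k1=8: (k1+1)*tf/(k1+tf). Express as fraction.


BM25 TF component = (k1+1)*tf / (k1+tf)
k1 = 8, tf = 83
Numerator = (8+1)*83 = 747
Denominator = 8 + 83 = 91
= 747/91 = 747/91

747/91


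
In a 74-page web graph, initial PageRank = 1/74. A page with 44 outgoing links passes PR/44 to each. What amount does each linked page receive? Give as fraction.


Initial PR = 1/74 = 1/74
Outlinks = 44
Contribution per link = PR / outlinks
= 1/74 / 44
= 1/3256

1/3256


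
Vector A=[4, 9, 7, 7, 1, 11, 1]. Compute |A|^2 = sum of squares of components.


|A|^2 = sum of squared components
A[0]^2 = 4^2 = 16
A[1]^2 = 9^2 = 81
A[2]^2 = 7^2 = 49
A[3]^2 = 7^2 = 49
A[4]^2 = 1^2 = 1
A[5]^2 = 11^2 = 121
A[6]^2 = 1^2 = 1
Sum = 16 + 81 + 49 + 49 + 1 + 121 + 1 = 318

318


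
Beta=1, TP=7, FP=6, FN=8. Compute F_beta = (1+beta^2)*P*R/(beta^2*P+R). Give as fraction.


P = TP/(TP+FP) = 7/13 = 7/13
R = TP/(TP+FN) = 7/15 = 7/15
beta^2 = 1^2 = 1
(1 + beta^2) = 2
Numerator = (1+beta^2)*P*R = 98/195
Denominator = beta^2*P + R = 7/13 + 7/15 = 196/195
F_beta = 1/2

1/2


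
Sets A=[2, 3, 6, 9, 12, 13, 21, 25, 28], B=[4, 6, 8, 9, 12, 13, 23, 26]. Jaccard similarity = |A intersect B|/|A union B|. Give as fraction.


A intersect B = [6, 9, 12, 13]
|A intersect B| = 4
A union B = [2, 3, 4, 6, 8, 9, 12, 13, 21, 23, 25, 26, 28]
|A union B| = 13
Jaccard = 4/13 = 4/13

4/13


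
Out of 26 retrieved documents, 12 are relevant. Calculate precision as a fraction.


Precision = relevant_retrieved / total_retrieved
= 12 / 26
= 12 / (12 + 14)
= 6/13

6/13


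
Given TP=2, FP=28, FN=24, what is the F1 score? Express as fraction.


F1 = 2 * P * R / (P + R)
P = TP/(TP+FP) = 2/30 = 1/15
R = TP/(TP+FN) = 2/26 = 1/13
2 * P * R = 2 * 1/15 * 1/13 = 2/195
P + R = 1/15 + 1/13 = 28/195
F1 = 2/195 / 28/195 = 1/14

1/14


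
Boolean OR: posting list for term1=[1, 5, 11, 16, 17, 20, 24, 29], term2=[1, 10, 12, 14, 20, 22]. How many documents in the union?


Boolean OR: find union of posting lists
term1 docs: [1, 5, 11, 16, 17, 20, 24, 29]
term2 docs: [1, 10, 12, 14, 20, 22]
Union: [1, 5, 10, 11, 12, 14, 16, 17, 20, 22, 24, 29]
|union| = 12

12


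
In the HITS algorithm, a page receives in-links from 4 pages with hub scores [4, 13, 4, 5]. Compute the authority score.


Authority = sum of hub scores of in-linkers
In-link 1: hub score = 4
In-link 2: hub score = 13
In-link 3: hub score = 4
In-link 4: hub score = 5
Authority = 4 + 13 + 4 + 5 = 26

26


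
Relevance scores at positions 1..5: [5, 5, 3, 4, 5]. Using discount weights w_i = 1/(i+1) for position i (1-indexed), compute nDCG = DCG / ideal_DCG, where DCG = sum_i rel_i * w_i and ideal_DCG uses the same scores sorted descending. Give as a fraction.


Position discount weights w_i = 1/(i+1) for i=1..5:
Weights = [1/2, 1/3, 1/4, 1/5, 1/6]
Actual relevance: [5, 5, 3, 4, 5]
DCG = 5/2 + 5/3 + 3/4 + 4/5 + 5/6 = 131/20
Ideal relevance (sorted desc): [5, 5, 5, 4, 3]
Ideal DCG = 5/2 + 5/3 + 5/4 + 4/5 + 3/6 = 403/60
nDCG = DCG / ideal_DCG = 131/20 / 403/60 = 393/403

393/403


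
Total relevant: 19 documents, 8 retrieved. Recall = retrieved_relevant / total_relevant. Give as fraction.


Recall = retrieved_relevant / total_relevant
= 8 / 19
= 8 / (8 + 11)
= 8/19

8/19


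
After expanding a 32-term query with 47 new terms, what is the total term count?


Original terms: 32
Expansion terms: 47
Total = 32 + 47 = 79

79


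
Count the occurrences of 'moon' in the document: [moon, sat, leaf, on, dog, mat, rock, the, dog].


Document has 9 words
Scanning for 'moon':
Found at positions: [0]
Count = 1

1


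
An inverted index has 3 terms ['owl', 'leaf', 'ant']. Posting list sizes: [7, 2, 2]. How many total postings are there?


Summing posting list sizes:
'owl': 7 postings
'leaf': 2 postings
'ant': 2 postings
Total = 7 + 2 + 2 = 11

11


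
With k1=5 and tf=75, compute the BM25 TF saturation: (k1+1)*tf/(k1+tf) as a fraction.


BM25 TF component = (k1+1)*tf / (k1+tf)
k1 = 5, tf = 75
Numerator = (5+1)*75 = 450
Denominator = 5 + 75 = 80
= 450/80 = 45/8

45/8


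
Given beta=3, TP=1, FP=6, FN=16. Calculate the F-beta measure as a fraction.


P = TP/(TP+FP) = 1/7 = 1/7
R = TP/(TP+FN) = 1/17 = 1/17
beta^2 = 3^2 = 9
(1 + beta^2) = 10
Numerator = (1+beta^2)*P*R = 10/119
Denominator = beta^2*P + R = 9/7 + 1/17 = 160/119
F_beta = 1/16

1/16


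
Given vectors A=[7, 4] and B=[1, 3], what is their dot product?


Dot product = sum of element-wise products
A[0]*B[0] = 7*1 = 7
A[1]*B[1] = 4*3 = 12
Sum = 7 + 12 = 19

19


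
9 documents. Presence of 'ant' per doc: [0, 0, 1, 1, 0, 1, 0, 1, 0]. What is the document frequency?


Checking each document for 'ant':
Doc 1: absent
Doc 2: absent
Doc 3: present
Doc 4: present
Doc 5: absent
Doc 6: present
Doc 7: absent
Doc 8: present
Doc 9: absent
df = sum of presences = 0 + 0 + 1 + 1 + 0 + 1 + 0 + 1 + 0 = 4

4


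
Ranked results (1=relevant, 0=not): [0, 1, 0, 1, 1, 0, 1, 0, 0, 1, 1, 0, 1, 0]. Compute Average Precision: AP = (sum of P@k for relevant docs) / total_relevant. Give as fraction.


Computing P@k for each relevant position:
Position 1: not relevant
Position 2: relevant, P@2 = 1/2 = 1/2
Position 3: not relevant
Position 4: relevant, P@4 = 2/4 = 1/2
Position 5: relevant, P@5 = 3/5 = 3/5
Position 6: not relevant
Position 7: relevant, P@7 = 4/7 = 4/7
Position 8: not relevant
Position 9: not relevant
Position 10: relevant, P@10 = 5/10 = 1/2
Position 11: relevant, P@11 = 6/11 = 6/11
Position 12: not relevant
Position 13: relevant, P@13 = 7/13 = 7/13
Position 14: not relevant
Sum of P@k = 1/2 + 1/2 + 3/5 + 4/7 + 1/2 + 6/11 + 7/13 = 37591/10010
AP = 37591/10010 / 7 = 37591/70070

37591/70070


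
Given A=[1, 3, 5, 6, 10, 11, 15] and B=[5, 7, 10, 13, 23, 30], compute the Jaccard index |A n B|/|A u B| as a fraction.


A intersect B = [5, 10]
|A intersect B| = 2
A union B = [1, 3, 5, 6, 7, 10, 11, 13, 15, 23, 30]
|A union B| = 11
Jaccard = 2/11 = 2/11

2/11


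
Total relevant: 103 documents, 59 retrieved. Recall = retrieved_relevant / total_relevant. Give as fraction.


Recall = retrieved_relevant / total_relevant
= 59 / 103
= 59 / (59 + 44)
= 59/103

59/103


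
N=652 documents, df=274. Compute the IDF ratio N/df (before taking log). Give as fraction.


IDF ratio = N / df
= 652 / 274
= 326/137

326/137


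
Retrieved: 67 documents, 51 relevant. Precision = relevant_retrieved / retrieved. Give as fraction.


Precision = relevant_retrieved / total_retrieved
= 51 / 67
= 51 / (51 + 16)
= 51/67

51/67


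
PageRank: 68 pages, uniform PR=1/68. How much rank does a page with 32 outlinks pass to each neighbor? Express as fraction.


Initial PR = 1/68 = 1/68
Outlinks = 32
Contribution per link = PR / outlinks
= 1/68 / 32
= 1/2176

1/2176


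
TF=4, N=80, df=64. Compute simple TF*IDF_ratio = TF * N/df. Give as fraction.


TF * (N/df)
= 4 * (80/64)
= 4 * 5/4
= 5

5


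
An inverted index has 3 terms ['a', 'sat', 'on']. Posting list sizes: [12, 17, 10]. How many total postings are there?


Summing posting list sizes:
'a': 12 postings
'sat': 17 postings
'on': 10 postings
Total = 12 + 17 + 10 = 39

39


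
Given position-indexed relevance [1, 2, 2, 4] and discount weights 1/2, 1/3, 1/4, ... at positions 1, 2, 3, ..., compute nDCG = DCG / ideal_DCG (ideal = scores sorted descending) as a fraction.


Position discount weights w_i = 1/(i+1) for i=1..4:
Weights = [1/2, 1/3, 1/4, 1/5]
Actual relevance: [1, 2, 2, 4]
DCG = 1/2 + 2/3 + 2/4 + 4/5 = 37/15
Ideal relevance (sorted desc): [4, 2, 2, 1]
Ideal DCG = 4/2 + 2/3 + 2/4 + 1/5 = 101/30
nDCG = DCG / ideal_DCG = 37/15 / 101/30 = 74/101

74/101


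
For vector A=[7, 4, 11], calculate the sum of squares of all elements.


|A|^2 = sum of squared components
A[0]^2 = 7^2 = 49
A[1]^2 = 4^2 = 16
A[2]^2 = 11^2 = 121
Sum = 49 + 16 + 121 = 186

186


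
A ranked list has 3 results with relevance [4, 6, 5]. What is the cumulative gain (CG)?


Cumulative Gain = sum of relevance scores
Position 1: rel=4, running sum=4
Position 2: rel=6, running sum=10
Position 3: rel=5, running sum=15
CG = 15

15


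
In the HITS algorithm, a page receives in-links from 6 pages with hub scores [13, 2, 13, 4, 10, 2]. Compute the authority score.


Authority = sum of hub scores of in-linkers
In-link 1: hub score = 13
In-link 2: hub score = 2
In-link 3: hub score = 13
In-link 4: hub score = 4
In-link 5: hub score = 10
In-link 6: hub score = 2
Authority = 13 + 2 + 13 + 4 + 10 + 2 = 44

44


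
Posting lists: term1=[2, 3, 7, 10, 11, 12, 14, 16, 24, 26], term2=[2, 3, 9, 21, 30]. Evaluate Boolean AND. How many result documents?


Boolean AND: find intersection of posting lists
term1 docs: [2, 3, 7, 10, 11, 12, 14, 16, 24, 26]
term2 docs: [2, 3, 9, 21, 30]
Intersection: [2, 3]
|intersection| = 2

2


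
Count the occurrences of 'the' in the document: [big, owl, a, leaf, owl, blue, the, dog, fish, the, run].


Document has 11 words
Scanning for 'the':
Found at positions: [6, 9]
Count = 2

2


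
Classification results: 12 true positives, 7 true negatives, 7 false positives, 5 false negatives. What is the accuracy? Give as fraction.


Accuracy = (TP + TN) / (TP + TN + FP + FN)
TP + TN = 12 + 7 = 19
Total = 12 + 7 + 7 + 5 = 31
Accuracy = 19 / 31 = 19/31

19/31


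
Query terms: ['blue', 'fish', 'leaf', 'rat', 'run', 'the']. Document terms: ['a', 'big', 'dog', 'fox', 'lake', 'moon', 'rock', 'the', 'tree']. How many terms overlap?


Query terms: ['blue', 'fish', 'leaf', 'rat', 'run', 'the']
Document terms: ['a', 'big', 'dog', 'fox', 'lake', 'moon', 'rock', 'the', 'tree']
Common terms: ['the']
Overlap count = 1

1


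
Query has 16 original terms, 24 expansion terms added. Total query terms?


Original terms: 16
Expansion terms: 24
Total = 16 + 24 = 40

40


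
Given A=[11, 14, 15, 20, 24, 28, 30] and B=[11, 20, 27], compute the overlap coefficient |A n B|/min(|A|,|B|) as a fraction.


A intersect B = [11, 20]
|A intersect B| = 2
min(|A|, |B|) = min(7, 3) = 3
Overlap = 2 / 3 = 2/3

2/3


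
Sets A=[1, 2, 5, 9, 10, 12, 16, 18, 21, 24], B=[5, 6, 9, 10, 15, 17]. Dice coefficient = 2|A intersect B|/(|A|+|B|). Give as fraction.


A intersect B = [5, 9, 10]
|A intersect B| = 3
|A| = 10, |B| = 6
Dice = 2*3 / (10+6)
= 6 / 16 = 3/8

3/8


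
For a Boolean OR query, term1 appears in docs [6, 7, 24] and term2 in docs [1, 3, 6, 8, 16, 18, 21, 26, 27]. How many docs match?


Boolean OR: find union of posting lists
term1 docs: [6, 7, 24]
term2 docs: [1, 3, 6, 8, 16, 18, 21, 26, 27]
Union: [1, 3, 6, 7, 8, 16, 18, 21, 24, 26, 27]
|union| = 11

11


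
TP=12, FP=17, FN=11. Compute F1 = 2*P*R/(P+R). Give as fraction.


F1 = 2 * P * R / (P + R)
P = TP/(TP+FP) = 12/29 = 12/29
R = TP/(TP+FN) = 12/23 = 12/23
2 * P * R = 2 * 12/29 * 12/23 = 288/667
P + R = 12/29 + 12/23 = 624/667
F1 = 288/667 / 624/667 = 6/13

6/13


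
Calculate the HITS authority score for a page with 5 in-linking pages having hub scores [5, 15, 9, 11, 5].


Authority = sum of hub scores of in-linkers
In-link 1: hub score = 5
In-link 2: hub score = 15
In-link 3: hub score = 9
In-link 4: hub score = 11
In-link 5: hub score = 5
Authority = 5 + 15 + 9 + 11 + 5 = 45

45


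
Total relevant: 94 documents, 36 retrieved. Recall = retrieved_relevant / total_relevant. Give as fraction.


Recall = retrieved_relevant / total_relevant
= 36 / 94
= 36 / (36 + 58)
= 18/47

18/47


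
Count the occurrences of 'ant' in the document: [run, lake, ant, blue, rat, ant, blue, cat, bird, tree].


Document has 10 words
Scanning for 'ant':
Found at positions: [2, 5]
Count = 2

2


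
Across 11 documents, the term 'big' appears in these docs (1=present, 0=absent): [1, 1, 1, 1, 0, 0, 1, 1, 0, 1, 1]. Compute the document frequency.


Checking each document for 'big':
Doc 1: present
Doc 2: present
Doc 3: present
Doc 4: present
Doc 5: absent
Doc 6: absent
Doc 7: present
Doc 8: present
Doc 9: absent
Doc 10: present
Doc 11: present
df = sum of presences = 1 + 1 + 1 + 1 + 0 + 0 + 1 + 1 + 0 + 1 + 1 = 8

8


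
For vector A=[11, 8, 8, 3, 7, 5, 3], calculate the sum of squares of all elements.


|A|^2 = sum of squared components
A[0]^2 = 11^2 = 121
A[1]^2 = 8^2 = 64
A[2]^2 = 8^2 = 64
A[3]^2 = 3^2 = 9
A[4]^2 = 7^2 = 49
A[5]^2 = 5^2 = 25
A[6]^2 = 3^2 = 9
Sum = 121 + 64 + 64 + 9 + 49 + 25 + 9 = 341

341


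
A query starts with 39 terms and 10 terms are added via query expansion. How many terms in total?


Original terms: 39
Expansion terms: 10
Total = 39 + 10 = 49

49


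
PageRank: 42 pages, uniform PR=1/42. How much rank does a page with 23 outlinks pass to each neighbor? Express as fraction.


Initial PR = 1/42 = 1/42
Outlinks = 23
Contribution per link = PR / outlinks
= 1/42 / 23
= 1/966

1/966


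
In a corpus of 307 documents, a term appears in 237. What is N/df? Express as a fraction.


IDF ratio = N / df
= 307 / 237
= 307/237

307/237


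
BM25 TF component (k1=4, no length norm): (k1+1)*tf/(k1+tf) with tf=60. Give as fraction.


BM25 TF component = (k1+1)*tf / (k1+tf)
k1 = 4, tf = 60
Numerator = (4+1)*60 = 300
Denominator = 4 + 60 = 64
= 300/64 = 75/16

75/16


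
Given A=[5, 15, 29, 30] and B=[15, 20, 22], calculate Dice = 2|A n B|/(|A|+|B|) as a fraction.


A intersect B = [15]
|A intersect B| = 1
|A| = 4, |B| = 3
Dice = 2*1 / (4+3)
= 2 / 7 = 2/7

2/7


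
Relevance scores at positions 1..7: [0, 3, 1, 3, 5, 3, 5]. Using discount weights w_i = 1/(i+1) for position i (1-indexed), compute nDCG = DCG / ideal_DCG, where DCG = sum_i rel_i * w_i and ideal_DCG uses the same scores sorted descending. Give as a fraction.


Position discount weights w_i = 1/(i+1) for i=1..7:
Weights = [1/2, 1/3, 1/4, 1/5, 1/6, 1/7, 1/8]
Actual relevance: [0, 3, 1, 3, 5, 3, 5]
DCG = 0/2 + 3/3 + 1/4 + 3/5 + 5/6 + 3/7 + 5/8 = 3139/840
Ideal relevance (sorted desc): [5, 5, 3, 3, 3, 1, 0]
Ideal DCG = 5/2 + 5/3 + 3/4 + 3/5 + 3/6 + 1/7 + 0/8 = 2587/420
nDCG = DCG / ideal_DCG = 3139/840 / 2587/420 = 3139/5174

3139/5174


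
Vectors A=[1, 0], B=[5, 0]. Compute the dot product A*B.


Dot product = sum of element-wise products
A[0]*B[0] = 1*5 = 5
A[1]*B[1] = 0*0 = 0
Sum = 5 + 0 = 5

5


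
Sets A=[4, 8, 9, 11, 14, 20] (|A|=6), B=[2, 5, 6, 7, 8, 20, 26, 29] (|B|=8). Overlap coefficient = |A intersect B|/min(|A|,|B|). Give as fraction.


A intersect B = [8, 20]
|A intersect B| = 2
min(|A|, |B|) = min(6, 8) = 6
Overlap = 2 / 6 = 1/3

1/3


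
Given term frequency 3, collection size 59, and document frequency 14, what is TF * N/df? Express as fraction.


TF * (N/df)
= 3 * (59/14)
= 3 * 59/14
= 177/14

177/14
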